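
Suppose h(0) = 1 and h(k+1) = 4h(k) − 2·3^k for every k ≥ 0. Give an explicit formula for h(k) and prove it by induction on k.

Claim: h(k) = -4^k + 2·3^k.

Base case: h(0) = 1, and -4^0 + 2·3^0 = -1 + 2 = 1.
Assume h(r) = -4^r + 2·3^r for some r ≥ 0.
Then h(r+1) = 4h(r) − 2·3^r = 4·(-4^r + 2·3^r) − 2·3^r = -4^{r+1} + 8·3^r − 2·3^r = -4^{r+1} + 6·3^r = -4^{r+1} + 2·3^{r+1}.
By induction, h(k) = -4^k + 2·3^k for all k ≥ 0.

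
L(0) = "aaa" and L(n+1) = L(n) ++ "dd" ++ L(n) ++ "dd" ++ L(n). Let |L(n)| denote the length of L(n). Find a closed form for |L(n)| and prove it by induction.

Claim: |L(n)| = 5·3^n − 2.

Base case: |L(0)| = 3, and 5·3^0 − 2 = 3.
Assume |L(j)| = 5·3^j − 2.
Then |L(j+1)| = 3|L(j)| + 4 = 3(5·3^j − 2) + 4 = 5·3^{j+1} − 6 + 4 = 5·3^{j+1} − 2.
So the formula holds for j+1, and by induction |L(n)| = 5·3^n − 2 for all n ≥ 0.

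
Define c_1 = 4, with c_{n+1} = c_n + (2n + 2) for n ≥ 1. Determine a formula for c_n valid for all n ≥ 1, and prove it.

Claim: c_n = n^2 + n + 2.

Base case: c_1 = 4, and 1^2 + 1 + 2 = 4.
Assume c_m = m^2 + m + 2.
Then c_{m+1} = c_m + (2m + 2) = (m^2 + m + 2) + (2m + 2) = m^2 + 3m + 4,
and (m+1)^2 + (m+1) + 2 = m^2 + 3m + 4.
This completes the inductive step, so c_n = n^2 + n + 2 for all n ≥ 1.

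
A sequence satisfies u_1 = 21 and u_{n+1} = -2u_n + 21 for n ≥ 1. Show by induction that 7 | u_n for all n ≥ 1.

Base case: u_1 = 21 = 7·3, so 7 | u_1.
Assume 7 | u_k, so u_k = 7t for some integer t.
Then u_{k+1} = -2u_k + 21 = -2·(7t) + 21 = 7(-2t + 3), so 7 | u_{k+1}.
This completes the inductive step, so 7 | u_n for all n ≥ 1.

7 | u_n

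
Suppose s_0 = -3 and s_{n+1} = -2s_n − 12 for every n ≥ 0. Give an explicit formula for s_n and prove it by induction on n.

Claim: s_n = (-2)^n − 4.

Base case: s_0 = -3, and (-2)^0 − 4 = 1 − 4 = -3.
Assume s_j = (-2)^j − 4 for some j ≥ 0.
Then s_{j+1} = -2s_j − 12 = -2·((-2)^j − 4) − 12 = -2·(-2)^j + 8 − 12 = (-2)^{j+1} − 4.
Hence s_n = (-2)^n − 4 for every n ≥ 0, by induction.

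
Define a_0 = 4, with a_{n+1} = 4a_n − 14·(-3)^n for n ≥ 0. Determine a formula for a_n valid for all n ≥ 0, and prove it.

Claim: a_n = 2·4^n + 2·(-3)^n.

Base case: a_0 = 4, and 2·4^0 + 2·(-3)^0 = 2 + 2 = 4.
Assume a_m = 2·4^m + 2·(-3)^m for some m ≥ 0.
Then a_{m+1} = 4a_m − 14·(-3)^m = 4·(2·4^m + 2·(-3)^m) − 14·(-3)^m = 2·4^{m+1} + 8·(-3)^m − 14·(-3)^m = 2·4^{m+1} − 6·(-3)^m = 2·4^{m+1} + 2·(-3)^{m+1}.
By induction, a_n = 2·4^n + 2·(-3)^n for all n ≥ 0.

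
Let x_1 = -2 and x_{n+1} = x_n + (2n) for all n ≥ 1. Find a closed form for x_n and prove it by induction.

Claim: x_n = n^2 − n − 2.

Base case: x_1 = -2, and 1^2 − 1 − 2 = -2.
Assume x_m = m^2 − m − 2.
Then x_{m+1} = x_m + (2m) = (m^2 − m − 2) + (2m) = m^2 + m − 2,
and (m+1)^2 − (m+1) − 2 = m^2 + m − 2.
Hence x_n = n^2 − n − 2 for every n ≥ 1, by induction.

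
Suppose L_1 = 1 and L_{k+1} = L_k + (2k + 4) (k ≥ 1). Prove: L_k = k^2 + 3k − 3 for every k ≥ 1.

Base case: L_1 = 1, and 1^2 + 3·1 − 3 = 1.
Assume L_j = j^2 + 3j − 3.
Then L_{j+1} = L_j + (2j + 4) = (j^2 + 3j − 3) + (2j + 4) = j^2 + 5j + 1,
and (j+1)^2 + 3·(j+1) − 3 = j^2 + 5j + 1.
By induction, L_k = k^2 + 3k − 3 for all k ≥ 1.

L_k = k^2 + 3k − 3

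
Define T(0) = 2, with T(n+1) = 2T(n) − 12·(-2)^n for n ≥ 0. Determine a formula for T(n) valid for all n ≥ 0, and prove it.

Claim: T(n) = -2^n + 3·(-2)^n.

Base case: T(0) = 2, and -2^0 + 3·(-2)^0 = -1 + 3 = 2.
Assume T(m) = -2^m + 3·(-2)^m for some m ≥ 0.
Then T(m+1) = 2T(m) − 12·(-2)^m = 2·(-2^m + 3·(-2)^m) − 12·(-2)^m = -2^{m+1} + 6·(-2)^m − 12·(-2)^m = -2^{m+1} − 6·(-2)^m = -2^{m+1} + 3·(-2)^{m+1}.
So the formula holds for m+1, and by induction T(n) = -2^n + 3·(-2)^n for all n ≥ 0.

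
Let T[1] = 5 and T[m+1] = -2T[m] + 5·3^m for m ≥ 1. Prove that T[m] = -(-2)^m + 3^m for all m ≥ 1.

Base case: T[1] = 5, and -(-2)^1 + 3^1 = 2 + 3 = 5.
Assume T[r] = -(-2)^r + 3^r for some r ≥ 1.
Then T[r+1] = -2T[r] + 5·3^r = -2·(-(-2)^r + 3^r) + 5·3^r = -(-2)^{r+1} − 2·3^r + 5·3^r = -(-2)^{r+1} + 3·3^r = -(-2)^{r+1} + 3^{r+1}.
This completes the inductive step, so T[m] = -(-2)^m + 3^m for all m ≥ 1.

T[m] = -(-2)^m + 3^m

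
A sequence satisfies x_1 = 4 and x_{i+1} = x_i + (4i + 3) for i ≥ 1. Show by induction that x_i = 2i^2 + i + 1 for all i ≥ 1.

Base case: x_1 = 4, and 2·1^2 + 1 + 1 = 4.
Assume x_k = 2k^2 + k + 1.
Then x_{k+1} = x_k + (4k + 3) = (2k^2 + k + 1) + (4k + 3) = 2k^2 + 5k + 4,
and 2·(k+1)^2 + (k+1) + 1 = 2k^2 + 5k + 4.
Hence x_i = 2i^2 + i + 1 for every i ≥ 1, by induction.

x_i = 2i^2 + i + 1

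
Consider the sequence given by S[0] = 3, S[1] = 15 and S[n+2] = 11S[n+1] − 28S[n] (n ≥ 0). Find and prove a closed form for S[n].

Claim: S[n] = 2·4^n + 7^n.

Base cases: S[0] = 3 and 2·4^0 + 7^0 = 3; S[1] = 15 and 2·4^1 + 7^1 = 15.
Assume S[j] = 2·4^j + 7^j for all 0 ≤ j ≤ m, where m ≥ 1.
Then S[m+1] = 11S[m] − 28S[m−1] = 11·(2·4^m + 7^m) − 28·(2·4^{m−1} + 7^{m−1}) = 2·(11·4 − 28)4^{m−1} + (11·7 − 28)7^{m−1} = 32·4^{m−1} + 49·7^{m−1} = 2·4^{m+1} + 7^{m+1}.
Hence S[n] = 2·4^n + 7^n for every n ≥ 0, by strong induction.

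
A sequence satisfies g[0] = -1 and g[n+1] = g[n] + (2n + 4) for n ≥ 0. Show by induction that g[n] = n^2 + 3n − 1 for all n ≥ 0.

Base case: g[0] = -1, and 0^2 + 3·0 − 1 = -1.
Assume g[m] = m^2 + 3m − 1.
Then g[m+1] = g[m] + (2m + 4) = (m^2 + 3m − 1) + (2m + 4) = m^2 + 5m + 3,
and (m+1)^2 + 3·(m+1) − 1 = m^2 + 5m + 3.
This completes the inductive step, so g[n] = n^2 + 3n − 1 for all n ≥ 0.

g[n] = n^2 + 3n − 1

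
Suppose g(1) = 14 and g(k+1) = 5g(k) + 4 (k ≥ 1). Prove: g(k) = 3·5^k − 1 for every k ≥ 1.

Base case: g(1) = 14, and 3·5^1 − 1 = 15 − 1 = 14.
Assume g(m) = 3·5^m − 1 for some m ≥ 1.
Then g(m+1) = 5g(m) + 4 = 5·(3·5^m − 1) + 4 = 15·5^m − 5 + 4 = 3·5^{m+1} − 1.
Hence g(k) = 3·5^k − 1 for every k ≥ 1, by induction.

g(k) = 3·5^k − 1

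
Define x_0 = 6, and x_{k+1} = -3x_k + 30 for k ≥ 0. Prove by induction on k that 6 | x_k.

Base case: x_0 = 6 = 6·1, so 6 | x_0.
Assume 6 | x_m, so x_m = 6t for some integer t.
Then x_{m+1} = -3x_m + 30 = -3·(6t) + 30 = 6(-3t + 5), so 6 | x_{m+1}.
By induction, 6 | x_k for all k ≥ 0.

6 | x_k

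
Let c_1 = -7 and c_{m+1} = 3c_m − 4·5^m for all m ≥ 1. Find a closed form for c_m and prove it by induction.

Claim: c_m = 3^m − 2·5^m.

Base case: c_1 = -7, and 3^1 − 2·5^1 = 3 − 10 = -7.
Assume c_j = 3^j − 2·5^j for some j ≥ 1.
Then c_{j+1} = 3c_j − 4·5^j = 3·(3^j − 2·5^j) − 4·5^j = 3^{j+1} − 6·5^j − 4·5^j = 3^{j+1} − 10·5^j = 3^{j+1} − 2·5^{j+1}.
Hence c_m = 3^m − 2·5^m for every m ≥ 1, by induction.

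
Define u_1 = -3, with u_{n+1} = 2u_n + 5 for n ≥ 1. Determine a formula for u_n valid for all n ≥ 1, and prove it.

Claim: u_n = 2^n − 5.

Base case: u_1 = -3, and 2^1 − 5 = 2 − 5 = -3.
Assume u_r = 2^r − 5 for some r ≥ 1.
Then u_{r+1} = 2u_r + 5 = 2·(2^r − 5) + 5 = 2^{r+1} − 10 + 5 = 2^{r+1} − 5.
This completes the inductive step, so u_n = 2^n − 5 for all n ≥ 1.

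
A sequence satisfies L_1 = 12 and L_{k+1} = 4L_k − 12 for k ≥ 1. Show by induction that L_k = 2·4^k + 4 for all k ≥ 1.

Base case: L_1 = 12, and 2·4^1 + 4 = 8 + 4 = 12.
Assume L_j = 2·4^j + 4 for some j ≥ 1.
Then L_{j+1} = 4L_j − 12 = 4·(2·4^j + 4) − 12 = 8·4^j + 16 − 12 = 2·4^{j+1} + 4.
Hence L_k = 2·4^k + 4 for every k ≥ 1, by induction.

L_k = 2·4^k + 4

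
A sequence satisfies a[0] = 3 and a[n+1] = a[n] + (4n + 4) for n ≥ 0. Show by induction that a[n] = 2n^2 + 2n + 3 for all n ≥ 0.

Base case: a[0] = 3, and 2·0^2 + 2·0 + 3 = 3.
Assume a[j] = 2j^2 + 2j + 3.
Then a[j+1] = a[j] + (4j + 4) = (2j^2 + 2j + 3) + (4j + 4) = 2j^2 + 6j + 7,
and 2·(j+1)^2 + 2·(j+1) + 3 = 2j^2 + 6j + 7.
By induction, a[n] = 2n^2 + 2n + 3 for all n ≥ 0.

a[n] = 2n^2 + 2n + 3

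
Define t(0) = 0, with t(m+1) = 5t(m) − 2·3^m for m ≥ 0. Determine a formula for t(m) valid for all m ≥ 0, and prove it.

Claim: t(m) = -5^m + 3^m.

Base case: t(0) = 0, and -5^0 + 3^0 = -1 + 1 = 0.
Assume t(k) = -5^k + 3^k for some k ≥ 0.
Then t(k+1) = 5t(k) − 2·3^k = 5·(-5^k + 3^k) − 2·3^k = -5^{k+1} + 5·3^k − 2·3^k = -5^{k+1} + 3·3^k = -5^{k+1} + 3^{k+1}.
By induction, t(m) = -5^m + 3^m for all m ≥ 0.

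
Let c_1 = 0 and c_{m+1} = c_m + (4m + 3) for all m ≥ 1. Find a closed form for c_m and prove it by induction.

Claim: c_m = 2m^2 + m − 3.

Base case: c_1 = 0, and 2·1^2 + 1 − 3 = 0.
Assume c_k = 2k^2 + k − 3.
Then c_{k+1} = c_k + (4k + 3) = (2k^2 + k − 3) + (4k + 3) = 2k^2 + 5k,
and 2·(k+1)^2 + (k+1) − 3 = 2k^2 + 5k.
Hence c_m = 2m^2 + m − 3 for every m ≥ 1, by induction.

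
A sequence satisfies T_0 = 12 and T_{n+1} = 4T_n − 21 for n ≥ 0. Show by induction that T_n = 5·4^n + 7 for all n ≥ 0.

Base case: T_0 = 12, and 5·4^0 + 7 = 5 + 7 = 12.
Assume T_k = 5·4^k + 7 for some k ≥ 0.
Then T_{k+1} = 4T_k − 21 = 4·(5·4^k + 7) − 21 = 20·4^k + 28 − 21 = 5·4^{k+1} + 7.
This completes the inductive step, so T_n = 5·4^n + 7 for all n ≥ 0.

T_n = 5·4^n + 7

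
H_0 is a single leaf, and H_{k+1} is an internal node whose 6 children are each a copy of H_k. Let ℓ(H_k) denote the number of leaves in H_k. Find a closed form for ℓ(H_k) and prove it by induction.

Claim: ℓ(H_k) = 6^k.

Base case: ℓ(H_0) = 1, and 6^0 = 1.
Assume ℓ(H_j) = 6^j.
Then ℓ(H_{j+1}) = 6·ℓ(H_j) = 6·6^j = 6^{j+1}.
Hence ℓ(H_k) = 6^k for every k ≥ 0, by induction.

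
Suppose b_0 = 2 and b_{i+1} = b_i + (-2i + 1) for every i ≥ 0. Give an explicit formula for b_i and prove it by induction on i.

Claim: b_i = -i^2 + 2i + 2.

Base case: b_0 = 2, and -0^2 + 2·0 + 2 = 2.
Assume b_m = -m^2 + 2m + 2.
Then b_{m+1} = b_m + (-2m + 1) = (-m^2 + 2m + 2) + (-2m + 1) = -m^2 + 3,
and -(m+1)^2 + 2·(m+1) + 2 = -m^2 + 3.
By induction, b_i = -i^2 + 2i + 2 for all i ≥ 0.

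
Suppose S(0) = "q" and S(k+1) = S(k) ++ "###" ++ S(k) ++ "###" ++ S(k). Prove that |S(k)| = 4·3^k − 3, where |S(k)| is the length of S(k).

Base case: |S(0)| = 1, and 4·3^0 − 3 = 1.
Assume |S(r)| = 4·3^r − 3.
Then |S(r+1)| = 3|S(r)| + 6 = 3(4·3^r − 3) + 6 = 4·3^{r+1} − 9 + 6 = 4·3^{r+1} − 3.
So the formula holds for r+1, and by induction |S(k)| = 4·3^k − 3 for all k ≥ 0.

|S(k)| = 4·3^k − 3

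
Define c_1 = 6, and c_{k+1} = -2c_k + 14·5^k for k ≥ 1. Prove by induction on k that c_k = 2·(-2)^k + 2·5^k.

Base case: c_1 = 6, and 2·(-2)^1 + 2·5^1 = -4 + 10 = 6.
Assume c_j = 2·(-2)^j + 2·5^j for some j ≥ 1.
Then c_{j+1} = -2c_j + 14·5^j = -2·(2·(-2)^j + 2·5^j) + 14·5^j = 2·(-2)^{j+1} − 4·5^j + 14·5^j = 2·(-2)^{j+1} + 10·5^j = 2·(-2)^{j+1} + 2·5^{j+1}.
So the formula holds for j+1, and by induction c_k = 2·(-2)^k + 2·5^k for all k ≥ 1.

c_k = 2·(-2)^k + 2·5^k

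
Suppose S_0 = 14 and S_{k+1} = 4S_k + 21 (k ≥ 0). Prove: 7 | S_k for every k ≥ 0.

Base case: S_0 = 14 = 7·2, so 7 | S_0.
Assume 7 | S_j, so S_j = 7t for some integer t.
Then S_{j+1} = 4S_j + 21 = 4·(7t) + 21 = 7(4t + 3), so 7 | S_{j+1}.
This completes the inductive step, so 7 | S_k for all k ≥ 0.

7 | S_k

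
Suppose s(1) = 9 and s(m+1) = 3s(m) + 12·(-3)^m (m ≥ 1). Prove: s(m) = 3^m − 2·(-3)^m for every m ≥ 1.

Base case: s(1) = 9, and 3^1 − 2·(-3)^1 = 3 + 6 = 9.
Assume s(k) = 3^k − 2·(-3)^k for some k ≥ 1.
Then s(k+1) = 3s(k) + 12·(-3)^k = 3·(3^k − 2·(-3)^k) + 12·(-3)^k = 3^{k+1} − 6·(-3)^k + 12·(-3)^k = 3^{k+1} + 6·(-3)^k = 3^{k+1} − 2·(-3)^{k+1}.
Hence s(m) = 3^m − 2·(-3)^m for every m ≥ 1, by induction.

s(m) = 3^m − 2·(-3)^m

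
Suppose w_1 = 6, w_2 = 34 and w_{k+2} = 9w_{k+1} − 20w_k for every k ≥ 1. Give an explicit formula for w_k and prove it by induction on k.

Claim: w_k = -4^k + 2·5^k.

Base cases: w_1 = 6 and -4^1 + 2·5^1 = 6; w_2 = 34 and -4^2 + 2·5^2 = 34.
Assume w_i = -4^i + 2·5^i for all 1 ≤ i ≤ j, where j ≥ 2.
Then w_{j+1} = 9w_j − 20w_{j−1} = 9·(-4^j + 2·5^j) − 20·(-4^{j−1} + 2·5^{j−1}) = -(9·4 − 20)4^{j−1} + 2·(9·5 − 20)5^{j−1} = -16·4^{j−1} + 50·5^{j−1} = -4^{j+1} + 2·5^{j+1}.
Hence w_k = -4^k + 2·5^k for every k ≥ 1, by strong induction.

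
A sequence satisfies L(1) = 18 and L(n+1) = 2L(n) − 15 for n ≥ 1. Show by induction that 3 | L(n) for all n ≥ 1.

Base case: L(1) = 18 = 3·6, so 3 | L(1).
Assume 3 | L(r), so L(r) = 3t for some integer t.
Then L(r+1) = 2L(r) − 15 = 2·(3t) − 15 = 3(2t − 5), so 3 | L(r+1).
Hence 3 | L(n) for every n ≥ 1, by induction.

3 | L(n)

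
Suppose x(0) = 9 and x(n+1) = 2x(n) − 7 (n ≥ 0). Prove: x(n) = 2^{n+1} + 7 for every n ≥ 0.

Base case: x(0) = 9, and 2^{0+1} + 7 = 2 + 7 = 9.
Assume x(r) = 2^{r+1} + 7 for some r ≥ 0.
Then x(r+1) = 2x(r) − 7 = 2·(2^{r+1} + 7) − 7 = 2^{r+2} + 14 − 7 = 2^{r+2} + 7.
This completes the inductive step, so x(n) = 2^{n+1} + 7 for all n ≥ 0.

x(n) = 2^{n+1} + 7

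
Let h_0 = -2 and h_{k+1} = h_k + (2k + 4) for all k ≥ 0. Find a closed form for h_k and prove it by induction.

Claim: h_k = k^2 + 3k − 2.

Base case: h_0 = -2, and 0^2 + 3·0 − 2 = -2.
Assume h_r = r^2 + 3r − 2.
Then h_{r+1} = h_r + (2r + 4) = (r^2 + 3r − 2) + (2r + 4) = r^2 + 5r + 2,
and (r+1)^2 + 3·(r+1) − 2 = r^2 + 5r + 2.
Hence h_k = k^2 + 3k − 2 for every k ≥ 0, by induction.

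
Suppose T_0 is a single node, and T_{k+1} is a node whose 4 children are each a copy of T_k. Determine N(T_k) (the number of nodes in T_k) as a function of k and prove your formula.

Claim: N(T_k) = (4^{k+1} − 1)/3.

Base case: N(T_0) = 1, and (4^{0+1} − 1)/3 = 1.
Assume N(T_j) = (4^{j+1} − 1)/3.
Then N(T_{j+1}) = 1 + 4N(T_j) = 1 + 4·(4^{j+1} − 1)/3 = 1 + (4^{j+2} − 4)/3 = (3 + 4^{j+2} − 4)/3 = (4^{j+2} − 1)/3.
So the formula holds for j+1, and by induction N(T_k) = (4^{k+1} − 1)/3 for all k ≥ 0.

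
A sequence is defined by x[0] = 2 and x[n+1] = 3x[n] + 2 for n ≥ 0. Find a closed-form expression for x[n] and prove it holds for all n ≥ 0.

Claim: x[n] = 3^{n+1} − 1.

Base case: x[0] = 2, and 3^{0+1} − 1 = 3 − 1 = 2.
Assume x[j] = 3^{j+1} − 1 for some j ≥ 0.
Then x[j+1] = 3x[j] + 2 = 3·(3^{j+1} − 1) + 2 = 3^{j+2} − 3 + 2 = 3^{j+2} − 1.
This completes the inductive step, so x[n] = 3^{n+1} − 1 for all n ≥ 0.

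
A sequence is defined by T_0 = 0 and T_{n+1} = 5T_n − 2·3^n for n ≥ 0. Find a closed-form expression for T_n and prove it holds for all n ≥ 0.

Claim: T_n = -5^n + 3^n.

Base case: T_0 = 0, and -5^0 + 3^0 = -1 + 1 = 0.
Assume T_m = -5^m + 3^m for some m ≥ 0.
Then T_{m+1} = 5T_m − 2·3^m = 5·(-5^m + 3^m) − 2·3^m = -5^{m+1} + 5·3^m − 2·3^m = -5^{m+1} + 3·3^m = -5^{m+1} + 3^{m+1}.
So the formula holds for m+1, and by induction T_n = -5^n + 3^n for all n ≥ 0.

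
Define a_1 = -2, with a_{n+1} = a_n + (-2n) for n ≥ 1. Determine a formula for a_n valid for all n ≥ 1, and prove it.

Claim: a_n = -n^2 + n − 2.

Base case: a_1 = -2, and -1^2 + 1 − 2 = -2.
Assume a_j = -j^2 + j − 2.
Then a_{j+1} = a_j + (-2j) = (-j^2 + j − 2) + (-2j) = -j^2 − j − 2,
and -(j+1)^2 + (j+1) − 2 = -j^2 − j − 2.
By induction, a_n = -n^2 + n − 2 for all n ≥ 1.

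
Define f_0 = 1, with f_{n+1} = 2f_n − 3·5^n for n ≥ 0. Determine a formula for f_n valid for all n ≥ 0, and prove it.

Claim: f_n = 2·2^n − 5^n.

Base case: f_0 = 1, and 2·2^0 − 5^0 = 2 − 1 = 1.
Assume f_m = 2·2^m − 5^m for some m ≥ 0.
Then f_{m+1} = 2f_m − 3·5^m = 2·(2·2^m − 5^m) − 3·5^m = 2·2^{m+1} − 2·5^m − 3·5^m = 2·2^{m+1} − 5·5^m = 2·2^{m+1} − 5^{m+1}.
So the formula holds for m+1, and by induction f_n = 2·2^n − 5^n for all n ≥ 0.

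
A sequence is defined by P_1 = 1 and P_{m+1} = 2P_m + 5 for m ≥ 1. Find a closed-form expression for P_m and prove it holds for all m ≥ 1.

Claim: P_m = 3·2^m − 5.

Base case: P_1 = 1, and 3·2^1 − 5 = 6 − 5 = 1.
Assume P_j = 3·2^j − 5 for some j ≥ 1.
Then P_{j+1} = 2P_j + 5 = 2·(3·2^j − 5) + 5 = 6·2^j − 10 + 5 = 3·2^{j+1} − 5.
So the formula holds for j+1, and by induction P_m = 3·2^m − 5 for all m ≥ 1.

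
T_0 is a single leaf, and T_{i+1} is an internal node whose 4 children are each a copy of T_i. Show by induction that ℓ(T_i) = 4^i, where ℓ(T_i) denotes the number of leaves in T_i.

Base case: ℓ(T_0) = 1, and 4^0 = 1.
Assume ℓ(T_m) = 4^m.
Then ℓ(T_{m+1}) = 4·ℓ(T_m) = 4·4^m = 4^{m+1}.
By induction, ℓ(T_i) = 4^i for all i ≥ 0.

ℓ(T_i) = 4^i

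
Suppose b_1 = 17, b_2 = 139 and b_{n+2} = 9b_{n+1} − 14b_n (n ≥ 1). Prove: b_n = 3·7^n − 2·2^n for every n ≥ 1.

Base cases: b_1 = 17 and 3·7^1 − 2·2^1 = 17; b_2 = 139 and 3·7^2 − 2·2^2 = 139.
Assume b_j = 3·7^j − 2·2^j for all 1 ≤ j ≤ r, where r ≥ 2.
Then b_{r+1} = 9b_r − 14b_{r−1} = 9·(3·7^r − 2·2^r) − 14·(3·7^{r−1} − 2·2^{r−1}) = 3·(9·7 − 14)7^{r−1} − 2·(9·2 − 14)2^{r−1} = 147·7^{r−1} − 8·2^{r−1} = 3·7^{r+1} − 2·2^{r+1}.
By strong induction, b_n = 3·7^n − 2·2^n for all n ≥ 1.

b_n = 3·7^n − 2·2^n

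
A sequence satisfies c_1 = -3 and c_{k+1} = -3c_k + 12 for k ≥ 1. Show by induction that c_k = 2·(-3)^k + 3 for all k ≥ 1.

Base case: c_1 = -3, and 2·(-3)^1 + 3 = -6 + 3 = -3.
Assume c_j = 2·(-3)^j + 3 for some j ≥ 1.
Then c_{j+1} = -3c_j + 12 = -3·(2·(-3)^j + 3) + 12 = -6·(-3)^j − 9 + 12 = 2·(-3)^{j+1} + 3.
By induction, c_k = 2·(-3)^k + 3 for all k ≥ 1.

c_k = 2·(-3)^k + 3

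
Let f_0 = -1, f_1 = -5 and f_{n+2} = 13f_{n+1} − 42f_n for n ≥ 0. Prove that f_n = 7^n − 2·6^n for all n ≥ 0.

Base cases: f_0 = -1 and 7^0 − 2·6^0 = -1; f_1 = -5 and 7^1 − 2·6^1 = -5.
Assume f_j = 7^j − 2·6^j for all 0 ≤ j ≤ m, where m ≥ 1.
Then f_{m+1} = 13f_m − 42f_{m−1} = 13·(7^m − 2·6^m) − 42·(7^{m−1} − 2·6^{m−1}) = (13·7 − 42)7^{m−1} − 2·(13·6 − 42)6^{m−1} = 49·7^{m−1} − 72·6^{m−1} = 7^{m+1} − 2·6^{m+1}.
This completes the inductive step, so f_n = 7^n − 2·6^n for all n ≥ 0.

f_n = 7^n − 2·6^n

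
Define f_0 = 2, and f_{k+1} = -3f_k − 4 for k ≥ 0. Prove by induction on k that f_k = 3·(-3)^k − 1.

Base case: f_0 = 2, and 3·(-3)^0 − 1 = 3 − 1 = 2.
Assume f_j = 3·(-3)^j − 1 for some j ≥ 0.
Then f_{j+1} = -3f_j − 4 = -3·(3·(-3)^j − 1) − 4 = -9·(-3)^j + 3 − 4 = 3·(-3)^{j+1} − 1.
Hence f_k = 3·(-3)^k − 1 for every k ≥ 0, by induction.

f_k = 3·(-3)^k − 1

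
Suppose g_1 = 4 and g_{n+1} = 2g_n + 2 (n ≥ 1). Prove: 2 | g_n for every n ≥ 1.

Base case: g_1 = 4 = 2·2, so 2 | g_1.
Assume 2 | g_m, so g_m = 2t for some integer t.
Then g_{m+1} = 2g_m + 2 = 2·(2t) + 2 = 2(2t + 1), so 2 | g_{m+1}.
Hence 2 | g_n for every n ≥ 1, by induction.

2 | g_n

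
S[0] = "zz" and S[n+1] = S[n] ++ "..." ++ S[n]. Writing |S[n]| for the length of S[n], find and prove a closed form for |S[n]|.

Claim: |S[n]| = 5·2^n − 3.

Base case: |S[0]| = 2, and 5·2^0 − 3 = 2.
Assume |S[r]| = 5·2^r − 3.
Then |S[r+1]| = |S[r]| + 3 + |S[r]| = 2|S[r]| + 3 = 2(5·2^r − 3) + 3 = 5·2^{r+1} − 6 + 3 = 5·2^{r+1} − 3.
By induction, |S[n]| = 5·2^n − 3 for all n ≥ 0.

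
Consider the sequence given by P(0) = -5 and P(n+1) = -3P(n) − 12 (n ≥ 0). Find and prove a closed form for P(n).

Claim: P(n) = -2·(-3)^n − 3.

Base case: P(0) = -5, and -2·(-3)^0 − 3 = -2 − 3 = -5.
Assume P(m) = -2·(-3)^m − 3 for some m ≥ 0.
Then P(m+1) = -3P(m) − 12 = -3·(-2·(-3)^m − 3) − 12 = 6·(-3)^m + 9 − 12 = -2·(-3)^{m+1} − 3.
So the formula holds for m+1, and by induction P(n) = -2·(-3)^n − 3 for all n ≥ 0.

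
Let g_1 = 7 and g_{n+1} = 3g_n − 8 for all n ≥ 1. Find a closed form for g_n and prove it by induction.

Claim: g_n = 3^n + 4.

Base case: g_1 = 7, and 3^1 + 4 = 3 + 4 = 7.
Assume g_j = 3^j + 4 for some j ≥ 1.
Then g_{j+1} = 3g_j − 8 = 3·(3^j + 4) − 8 = 3^{j+1} + 12 − 8 = 3^{j+1} + 4.
Hence g_n = 3^n + 4 for every n ≥ 1, by induction.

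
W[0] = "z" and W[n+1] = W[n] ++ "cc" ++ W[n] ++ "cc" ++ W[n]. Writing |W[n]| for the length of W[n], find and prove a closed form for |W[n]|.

Claim: |W[n]| = 3^{n+1} − 2.

Base case: |W[0]| = 1, and 3^{0+1} − 2 = 1.
Assume |W[k]| = 3^{k+1} − 2.
Then |W[k+1]| = 3|W[k]| + 4 = 3(3^{k+1} − 2) + 4 = 3^{k+2} − 6 + 4 = 3^{k+2} − 2.
Hence |W[n]| = 3^{n+1} − 2 for every n ≥ 0, by induction.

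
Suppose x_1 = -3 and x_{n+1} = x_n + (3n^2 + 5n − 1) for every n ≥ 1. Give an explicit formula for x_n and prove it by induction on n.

Claim: x_n = n^3 + n^2 − 3n − 2.

Base case: x_1 = -3, and 1^3 + 1^2 − 3·1 − 2 = -3.
Assume x_j = j^3 + j^2 − 3j − 2.
Then x_{j+1} = x_j + (3j^2 + 5j − 1) = (j^3 + j^2 − 3j − 2) + (3j^2 + 5j − 1) = j^3 + 4j^2 + 2j − 3,
and (j+1)^3 + (j+1)^2 − 3·(j+1) − 2 = j^3 + 4j^2 + 2j − 3.
Hence x_n = n^3 + n^2 − 3n − 2 for every n ≥ 1, by induction.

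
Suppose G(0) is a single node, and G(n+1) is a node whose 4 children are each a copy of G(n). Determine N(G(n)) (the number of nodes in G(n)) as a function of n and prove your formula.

Claim: N(G(n)) = (4^{n+1} − 1)/3.

Base case: N(G(0)) = 1, and (4^{0+1} − 1)/3 = 1.
Assume N(G(r)) = (4^{r+1} − 1)/3.
Then N(G(r+1)) = 1 + 4N(G(r)) = 1 + 4·(4^{r+1} − 1)/3 = 1 + (4^{r+2} − 4)/3 = (3 + 4^{r+2} − 4)/3 = (4^{r+2} − 1)/3.
By induction, N(G(n)) = (4^{n+1} − 1)/3 for all n ≥ 0.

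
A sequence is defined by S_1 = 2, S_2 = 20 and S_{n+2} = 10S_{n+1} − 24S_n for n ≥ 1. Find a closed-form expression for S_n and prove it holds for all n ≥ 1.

Claim: S_n = 6^n − 4^n.

Base cases: S_1 = 2 and 6^1 − 4^1 = 2; S_2 = 20 and 6^2 − 4^2 = 20.
Assume S_j = 6^j − 4^j for all 1 ≤ j ≤ m, where m ≥ 2.
Then S_{m+1} = 10S_m − 24S_{m−1} = 10·(6^m − 4^m) − 24·(6^{m−1} − 4^{m−1}) = (10·6 − 24)6^{m−1} − (10·4 − 24)4^{m−1} = 36·6^{m−1} − 16·4^{m−1} = 6^{m+1} − 4^{m+1}.
Hence S_n = 6^n − 4^n for every n ≥ 1, by strong induction.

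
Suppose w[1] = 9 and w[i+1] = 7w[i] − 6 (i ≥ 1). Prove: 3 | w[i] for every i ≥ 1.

Base case: w[1] = 9 = 3·3, so 3 | w[1].
Assume 3 | w[j], so w[j] = 3t for some integer t.
Then w[j+1] = 7w[j] − 6 = 7·(3t) − 6 = 3(7t − 2), so 3 | w[j+1].
By induction, 3 | w[i] for all i ≥ 1.

3 | w[i]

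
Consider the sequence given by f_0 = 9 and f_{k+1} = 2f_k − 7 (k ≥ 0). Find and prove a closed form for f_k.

Claim: f_k = 2^{k+1} + 7.

Base case: f_0 = 9, and 2^{0+1} + 7 = 2 + 7 = 9.
Assume f_r = 2^{r+1} + 7 for some r ≥ 0.
Then f_{r+1} = 2f_r − 7 = 2·(2^{r+1} + 7) − 7 = 2^{r+2} + 14 − 7 = 2^{r+2} + 7.
By induction, f_k = 2^{k+1} + 7 for all k ≥ 0.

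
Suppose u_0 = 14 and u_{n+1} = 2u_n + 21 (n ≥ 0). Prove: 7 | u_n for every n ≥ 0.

Base case: u_0 = 14 = 7·2, so 7 | u_0.
Assume 7 | u_m, so u_m = 7t for some integer t.
Then u_{m+1} = 2u_m + 21 = 2·(7t) + 21 = 7(2t + 3), so 7 | u_{m+1}.
Hence 7 | u_n for every n ≥ 0, by induction.

7 | u_n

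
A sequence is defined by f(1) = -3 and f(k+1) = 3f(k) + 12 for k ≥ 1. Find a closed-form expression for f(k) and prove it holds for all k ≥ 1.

Claim: f(k) = 3^k − 6.

Base case: f(1) = -3, and 3^1 − 6 = 3 − 6 = -3.
Assume f(m) = 3^m − 6 for some m ≥ 1.
Then f(m+1) = 3f(m) + 12 = 3·(3^m − 6) + 12 = 3^{m+1} − 18 + 12 = 3^{m+1} − 6.
So the formula holds for m+1, and by induction f(k) = 3^k − 6 for all k ≥ 1.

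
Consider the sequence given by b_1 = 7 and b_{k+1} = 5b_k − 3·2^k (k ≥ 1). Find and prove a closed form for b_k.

Claim: b_k = 5^k + 2^k.

Base case: b_1 = 7, and 5^1 + 2^1 = 5 + 2 = 7.
Assume b_j = 5^j + 2^j for some j ≥ 1.
Then b_{j+1} = 5b_j − 3·2^j = 5·(5^j + 2^j) − 3·2^j = 5^{j+1} + 5·2^j − 3·2^j = 5^{j+1} + 2·2^j = 5^{j+1} + 2^{j+1}.
This completes the inductive step, so b_k = 5^k + 2^k for all k ≥ 1.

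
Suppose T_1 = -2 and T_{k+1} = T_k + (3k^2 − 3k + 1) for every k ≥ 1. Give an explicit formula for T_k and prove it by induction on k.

Claim: T_k = k^3 − 3k^2 + 3k − 3.

Base case: T_1 = -2, and 1^3 − 3·1^2 + 3·1 − 3 = -2.
Assume T_m = m^3 − 3m^2 + 3m − 3.
Then T_{m+1} = T_m + (3m^2 − 3m + 1) = (m^3 − 3m^2 + 3m − 3) + (3m^2 − 3m + 1) = m^3 − 2,
and (m+1)^3 − 3·(m+1)^2 + 3·(m+1) − 3 = m^3 − 2.
By induction, T_k = k^3 − 3k^2 + 3k − 3 for all k ≥ 1.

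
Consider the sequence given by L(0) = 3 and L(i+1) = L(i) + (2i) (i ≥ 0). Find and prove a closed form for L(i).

Claim: L(i) = i^2 − i + 3.

Base case: L(0) = 3, and 0^2 − 0 + 3 = 3.
Assume L(k) = k^2 − k + 3.
Then L(k+1) = L(k) + (2k) = (k^2 − k + 3) + (2k) = k^2 + k + 3,
and (k+1)^2 − (k+1) + 3 = k^2 + k + 3.
This completes the inductive step, so L(i) = i^2 − i + 3 for all i ≥ 0.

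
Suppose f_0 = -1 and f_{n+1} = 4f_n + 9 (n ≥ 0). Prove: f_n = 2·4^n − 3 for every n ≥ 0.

Base case: f_0 = -1, and 2·4^0 − 3 = 2 − 3 = -1.
Assume f_k = 2·4^k − 3 for some k ≥ 0.
Then f_{k+1} = 4f_k + 9 = 4·(2·4^k − 3) + 9 = 8·4^k − 12 + 9 = 2·4^{k+1} − 3.
This completes the inductive step, so f_n = 2·4^n − 3 for all n ≥ 0.

f_n = 2·4^n − 3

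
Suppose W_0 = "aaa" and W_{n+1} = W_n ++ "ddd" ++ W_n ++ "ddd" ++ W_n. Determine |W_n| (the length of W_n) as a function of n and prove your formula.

Claim: |W_n| = 6·3^n − 3.

Base case: |W_0| = 3, and 6·3^0 − 3 = 3.
Assume |W_m| = 6·3^m − 3.
Then |W_{m+1}| = 3|W_m| + 6 = 3(6·3^m − 3) + 6 = 6·3^{m+1} − 9 + 6 = 6·3^{m+1} − 3.
This completes the inductive step, so |W_n| = 6·3^n − 3 for all n ≥ 0.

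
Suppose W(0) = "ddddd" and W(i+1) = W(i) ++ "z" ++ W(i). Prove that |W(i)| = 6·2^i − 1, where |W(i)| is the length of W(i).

Base case: |W(0)| = 5, and 6·2^0 − 1 = 5.
Assume |W(k)| = 6·2^k − 1.
Then |W(k+1)| = |W(k)| + 1 + |W(k)| = 2|W(k)| + 1 = 2(6·2^k − 1) + 1 = 6·2^{k+1} − 2 + 1 = 6·2^{k+1} − 1.
This completes the inductive step, so |W(i)| = 6·2^i − 1 for all i ≥ 0.

|W(i)| = 6·2^i − 1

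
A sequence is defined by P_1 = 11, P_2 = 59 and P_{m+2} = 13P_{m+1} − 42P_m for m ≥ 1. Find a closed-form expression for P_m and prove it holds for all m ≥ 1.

Claim: P_m = 3·6^m − 7^m.

Base cases: P_1 = 11 and 3·6^1 − 7^1 = 11; P_2 = 59 and 3·6^2 − 7^2 = 59.
Assume P_j = 3·6^j − 7^j for all 1 ≤ j ≤ r, where r ≥ 2.
Then P_{r+1} = 13P_r − 42P_{r−1} = 13·(3·6^r − 7^r) − 42·(3·6^{r−1} − 7^{r−1}) = 3·(13·6 − 42)6^{r−1} − (13·7 − 42)7^{r−1} = 108·6^{r−1} − 49·7^{r−1} = 3·6^{r+1} − 7^{r+1}.
So the formula holds for r+1, and by strong induction P_m = 3·6^m − 7^m for all m ≥ 1.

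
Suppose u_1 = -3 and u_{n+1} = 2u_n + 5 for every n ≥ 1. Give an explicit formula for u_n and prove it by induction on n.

Claim: u_n = 2^n − 5.

Base case: u_1 = -3, and 2^1 − 5 = 2 − 5 = -3.
Assume u_m = 2^m − 5 for some m ≥ 1.
Then u_{m+1} = 2u_m + 5 = 2·(2^m − 5) + 5 = 2^{m+1} − 10 + 5 = 2^{m+1} − 5.
So the formula holds for m+1, and by induction u_n = 2^n − 5 for all n ≥ 1.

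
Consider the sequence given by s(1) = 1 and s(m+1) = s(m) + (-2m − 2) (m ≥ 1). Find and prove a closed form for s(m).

Claim: s(m) = -m^2 − m + 3.

Base case: s(1) = 1, and -1^2 − 1 + 3 = 1.
Assume s(r) = -r^2 − r + 3.
Then s(r+1) = s(r) + (-2r − 2) = (-r^2 − r + 3) + (-2r − 2) = -r^2 − 3r + 1,
and -(r+1)^2 − (r+1) + 3 = -r^2 − 3r + 1.
By induction, s(m) = -m^2 − m + 3 for all m ≥ 1.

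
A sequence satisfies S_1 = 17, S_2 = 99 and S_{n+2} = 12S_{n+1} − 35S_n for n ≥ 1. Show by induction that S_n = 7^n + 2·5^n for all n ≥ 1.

Base cases: S_1 = 17 and 7^1 + 2·5^1 = 17; S_2 = 99 and 7^2 + 2·5^2 = 99.
Assume S_i = 7^i + 2·5^i for all 1 ≤ i ≤ j, where j ≥ 2.
Then S_{j+1} = 12S_j − 35S_{j−1} = 12·(7^j + 2·5^j) − 35·(7^{j−1} + 2·5^{j−1}) = (12·7 − 35)7^{j−1} + 2·(12·5 − 35)5^{j−1} = 49·7^{j−1} + 50·5^{j−1} = 7^{j+1} + 2·5^{j+1}.
So the formula holds for j+1, and by strong induction S_n = 7^n + 2·5^n for all n ≥ 1.

S_n = 7^n + 2·5^n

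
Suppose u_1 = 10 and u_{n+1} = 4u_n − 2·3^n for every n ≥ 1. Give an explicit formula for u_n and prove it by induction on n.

Claim: u_n = 4^n + 2·3^n.

Base case: u_1 = 10, and 4^1 + 2·3^1 = 4 + 6 = 10.
Assume u_j = 4^j + 2·3^j for some j ≥ 1.
Then u_{j+1} = 4u_j − 2·3^j = 4·(4^j + 2·3^j) − 2·3^j = 4^{j+1} + 8·3^j − 2·3^j = 4^{j+1} + 6·3^j = 4^{j+1} + 2·3^{j+1}.
This completes the inductive step, so u_n = 4^n + 2·3^n for all n ≥ 1.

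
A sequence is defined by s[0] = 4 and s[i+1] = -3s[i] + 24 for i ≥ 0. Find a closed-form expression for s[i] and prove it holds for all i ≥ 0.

Claim: s[i] = -2·(-3)^i + 6.

Base case: s[0] = 4, and -2·(-3)^0 + 6 = -2 + 6 = 4.
Assume s[r] = -2·(-3)^r + 6 for some r ≥ 0.
Then s[r+1] = -3s[r] + 24 = -3·(-2·(-3)^r + 6) + 24 = 6·(-3)^r − 18 + 24 = -2·(-3)^{r+1} + 6.
Hence s[i] = -2·(-3)^i + 6 for every i ≥ 0, by induction.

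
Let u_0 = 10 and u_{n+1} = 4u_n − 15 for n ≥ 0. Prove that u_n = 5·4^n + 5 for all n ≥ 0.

Base case: u_0 = 10, and 5·4^0 + 5 = 5 + 5 = 10.
Assume u_j = 5·4^j + 5 for some j ≥ 0.
Then u_{j+1} = 4u_j − 15 = 4·(5·4^j + 5) − 15 = 20·4^j + 20 − 15 = 5·4^{j+1} + 5.
This completes the inductive step, so u_n = 5·4^n + 5 for all n ≥ 0.

u_n = 5·4^n + 5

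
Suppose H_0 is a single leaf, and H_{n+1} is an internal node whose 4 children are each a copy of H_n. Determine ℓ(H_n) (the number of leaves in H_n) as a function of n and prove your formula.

Claim: ℓ(H_n) = 4^n.

Base case: ℓ(H_0) = 1, and 4^0 = 1.
Assume ℓ(H_m) = 4^m.
Then ℓ(H_{m+1}) = 4·ℓ(H_m) = 4·4^m = 4^{m+1}.
Hence ℓ(H_n) = 4^n for every n ≥ 0, by induction.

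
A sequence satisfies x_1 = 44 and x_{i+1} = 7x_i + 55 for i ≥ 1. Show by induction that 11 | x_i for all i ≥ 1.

Base case: x_1 = 44 = 11·4, so 11 | x_1.
Assume 11 | x_r, so x_r = 11t for some integer t.
Then x_{r+1} = 7x_r + 55 = 7·(11t) + 55 = 11(7t + 5), so 11 | x_{r+1}.
By induction, 11 | x_i for all i ≥ 1.

11 | x_i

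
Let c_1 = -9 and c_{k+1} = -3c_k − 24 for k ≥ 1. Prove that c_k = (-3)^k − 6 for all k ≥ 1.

Base case: c_1 = -9, and (-3)^1 − 6 = -3 − 6 = -9.
Assume c_r = (-3)^r − 6 for some r ≥ 1.
Then c_{r+1} = -3c_r − 24 = -3·((-3)^r − 6) − 24 = -3·(-3)^r + 18 − 24 = (-3)^{r+1} − 6.
By induction, c_k = (-3)^k − 6 for all k ≥ 1.

c_k = (-3)^k − 6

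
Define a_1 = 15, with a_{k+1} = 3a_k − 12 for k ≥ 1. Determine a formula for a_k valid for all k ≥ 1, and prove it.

Claim: a_k = 3^{k+1} + 6.

Base case: a_1 = 15, and 3^{1+1} + 6 = 9 + 6 = 15.
Assume a_r = 3^{r+1} + 6 for some r ≥ 1.
Then a_{r+1} = 3a_r − 12 = 3·(3^{r+1} + 6) − 12 = 3^{r+2} + 18 − 12 = 3^{r+2} + 6.
So the formula holds for r+1, and by induction a_k = 3^{k+1} + 6 for all k ≥ 1.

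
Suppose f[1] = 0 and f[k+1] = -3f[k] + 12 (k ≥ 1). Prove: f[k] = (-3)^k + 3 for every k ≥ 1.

Base case: f[1] = 0, and (-3)^1 + 3 = -3 + 3 = 0.
Assume f[m] = (-3)^m + 3 for some m ≥ 1.
Then f[m+1] = -3f[m] + 12 = -3·((-3)^m + 3) + 12 = -3·(-3)^m − 9 + 12 = (-3)^{m+1} + 3.
This completes the inductive step, so f[k] = (-3)^k + 3 for all k ≥ 1.

f[k] = (-3)^k + 3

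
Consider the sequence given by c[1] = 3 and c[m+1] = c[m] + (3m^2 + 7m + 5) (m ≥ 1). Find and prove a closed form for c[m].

Claim: c[m] = m^3 + 2m^2 + 2m − 2.

Base case: c[1] = 3, and 1^3 + 2·1^2 + 2·1 − 2 = 3.
Assume c[j] = j^3 + 2j^2 + 2j − 2.
Then c[j+1] = c[j] + (3j^2 + 7j + 5) = (j^3 + 2j^2 + 2j − 2) + (3j^2 + 7j + 5) = j^3 + 5j^2 + 9j + 3,
and (j+1)^3 + 2·(j+1)^2 + 2·(j+1) − 2 = j^3 + 5j^2 + 9j + 3.
This completes the inductive step, so c[m] = m^3 + 2m^2 + 2m − 2 for all m ≥ 1.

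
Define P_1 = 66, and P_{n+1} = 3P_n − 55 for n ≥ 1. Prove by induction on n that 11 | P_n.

Base case: P_1 = 66 = 11·6, so 11 | P_1.
Assume 11 | P_m, so P_m = 11t for some integer t.
Then P_{m+1} = 3P_m − 55 = 3·(11t) − 55 = 11(3t − 5), so 11 | P_{m+1}.
This completes the inductive step, so 11 | P_n for all n ≥ 1.

11 | P_n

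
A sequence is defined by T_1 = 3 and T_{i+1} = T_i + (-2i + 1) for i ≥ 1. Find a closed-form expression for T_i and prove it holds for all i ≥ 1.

Claim: T_i = -i^2 + 2i + 2.

Base case: T_1 = 3, and -1^2 + 2·1 + 2 = 3.
Assume T_j = -j^2 + 2j + 2.
Then T_{j+1} = T_j + (-2j + 1) = (-j^2 + 2j + 2) + (-2j + 1) = -j^2 + 3,
and -(j+1)^2 + 2·(j+1) + 2 = -j^2 + 3.
Hence T_i = -i^2 + 2i + 2 for every i ≥ 1, by induction.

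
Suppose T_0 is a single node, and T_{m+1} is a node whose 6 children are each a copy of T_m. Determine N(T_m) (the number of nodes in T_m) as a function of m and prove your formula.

Claim: N(T_m) = (6^{m+1} − 1)/5.

Base case: N(T_0) = 1, and (6^{0+1} − 1)/5 = 1.
Assume N(T_r) = (6^{r+1} − 1)/5.
Then N(T_{r+1}) = 1 + 6N(T_r) = 1 + 6·(6^{r+1} − 1)/5 = 1 + (6^{r+2} − 6)/5 = (5 + 6^{r+2} − 6)/5 = (6^{r+2} − 1)/5.
This completes the inductive step, so N(T_m) = (6^{m+1} − 1)/5 for all m ≥ 0.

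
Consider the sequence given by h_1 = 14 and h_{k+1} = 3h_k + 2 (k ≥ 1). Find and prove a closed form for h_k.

Claim: h_k = 5·3^k − 1.

Base case: h_1 = 14, and 5·3^1 − 1 = 15 − 1 = 14.
Assume h_r = 5·3^r − 1 for some r ≥ 1.
Then h_{r+1} = 3h_r + 2 = 3·(5·3^r − 1) + 2 = 15·3^r − 3 + 2 = 5·3^{r+1} − 1.
So the formula holds for r+1, and by induction h_k = 5·3^k − 1 for all k ≥ 1.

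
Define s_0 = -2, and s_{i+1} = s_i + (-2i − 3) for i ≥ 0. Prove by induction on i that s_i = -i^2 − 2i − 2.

Base case: s_0 = -2, and -0^2 − 2·0 − 2 = -2.
Assume s_k = -k^2 − 2k − 2.
Then s_{k+1} = s_k + (-2k − 3) = (-k^2 − 2k − 2) + (-2k − 3) = -k^2 − 4k − 5,
and -(k+1)^2 − 2·(k+1) − 2 = -k^2 − 4k − 5.
Hence s_i = -i^2 − 2i − 2 for every i ≥ 0, by induction.

s_i = -i^2 − 2i − 2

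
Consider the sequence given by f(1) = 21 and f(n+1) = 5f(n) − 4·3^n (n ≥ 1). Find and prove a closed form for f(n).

Claim: f(n) = 3·5^n + 2·3^n.

Base case: f(1) = 21, and 3·5^1 + 2·3^1 = 15 + 6 = 21.
Assume f(k) = 3·5^k + 2·3^k for some k ≥ 1.
Then f(k+1) = 5f(k) − 4·3^k = 5·(3·5^k + 2·3^k) − 4·3^k = 3·5^{k+1} + 10·3^k − 4·3^k = 3·5^{k+1} + 6·3^k = 3·5^{k+1} + 2·3^{k+1}.
By induction, f(n) = 3·5^n + 2·3^n for all n ≥ 1.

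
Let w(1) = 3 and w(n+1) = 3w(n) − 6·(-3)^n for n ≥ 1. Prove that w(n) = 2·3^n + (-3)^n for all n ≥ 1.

Base case: w(1) = 3, and 2·3^1 + (-3)^1 = 6 − 3 = 3.
Assume w(m) = 2·3^m + (-3)^m for some m ≥ 1.
Then w(m+1) = 3w(m) − 6·(-3)^m = 3·(2·3^m + (-3)^m) − 6·(-3)^m = 2·3^{m+1} + 3·(-3)^m − 6·(-3)^m = 2·3^{m+1} − 3·(-3)^m = 2·3^{m+1} + (-3)^{m+1}.
By induction, w(n) = 2·3^n + (-3)^n for all n ≥ 1.

w(n) = 2·3^n + (-3)^n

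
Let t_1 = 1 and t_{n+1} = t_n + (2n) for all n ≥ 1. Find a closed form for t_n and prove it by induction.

Claim: t_n = n^2 − n + 1.

Base case: t_1 = 1, and 1^2 − 1 + 1 = 1.
Assume t_k = k^2 − k + 1.
Then t_{k+1} = t_k + (2k) = (k^2 − k + 1) + (2k) = k^2 + k + 1,
and (k+1)^2 − (k+1) + 1 = k^2 + k + 1.
Hence t_n = n^2 − n + 1 for every n ≥ 1, by induction.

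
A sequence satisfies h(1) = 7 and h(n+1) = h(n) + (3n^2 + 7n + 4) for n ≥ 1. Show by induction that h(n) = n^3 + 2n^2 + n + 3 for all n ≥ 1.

Base case: h(1) = 7, and 1^3 + 2·1^2 + 1 + 3 = 7.
Assume h(r) = r^3 + 2r^2 + r + 3.
Then h(r+1) = h(r) + (3r^2 + 7r + 4) = (r^3 + 2r^2 + r + 3) + (3r^2 + 7r + 4) = r^3 + 5r^2 + 8r + 7,
and (r+1)^3 + 2·(r+1)^2 + (r+1) + 3 = r^3 + 5r^2 + 8r + 7.
Hence h(n) = n^3 + 2n^2 + n + 3 for every n ≥ 1, by induction.

h(n) = n^3 + 2n^2 + n + 3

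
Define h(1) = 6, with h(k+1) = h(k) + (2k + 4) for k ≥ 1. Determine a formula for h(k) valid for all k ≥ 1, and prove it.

Claim: h(k) = k^2 + 3k + 2.

Base case: h(1) = 6, and 1^2 + 3·1 + 2 = 6.
Assume h(j) = j^2 + 3j + 2.
Then h(j+1) = h(j) + (2j + 4) = (j^2 + 3j + 2) + (2j + 4) = j^2 + 5j + 6,
and (j+1)^2 + 3·(j+1) + 2 = j^2 + 5j + 6.
By induction, h(k) = k^2 + 3k + 2 for all k ≥ 1.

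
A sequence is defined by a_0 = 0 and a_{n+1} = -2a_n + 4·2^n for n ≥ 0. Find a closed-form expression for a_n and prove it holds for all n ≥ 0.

Claim: a_n = -(-2)^n + 2^n.

Base case: a_0 = 0, and -(-2)^0 + 2^0 = -1 + 1 = 0.
Assume a_k = -(-2)^k + 2^k for some k ≥ 0.
Then a_{k+1} = -2a_k + 4·2^k = -2·(-(-2)^k + 2^k) + 4·2^k = -(-2)^{k+1} − 2·2^k + 4·2^k = -(-2)^{k+1} + 2·2^k = -(-2)^{k+1} + 2^{k+1}.
So the formula holds for k+1, and by induction a_n = -(-2)^n + 2^n for all n ≥ 0.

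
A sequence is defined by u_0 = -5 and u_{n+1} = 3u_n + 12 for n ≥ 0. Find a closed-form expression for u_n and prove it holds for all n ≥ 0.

Claim: u_n = 3^n − 6.

Base case: u_0 = -5, and 3^0 − 6 = 1 − 6 = -5.
Assume u_m = 3^m − 6 for some m ≥ 0.
Then u_{m+1} = 3u_m + 12 = 3·(3^m − 6) + 12 = 3^{m+1} − 18 + 12 = 3^{m+1} − 6.
This completes the inductive step, so u_n = 3^n − 6 for all n ≥ 0.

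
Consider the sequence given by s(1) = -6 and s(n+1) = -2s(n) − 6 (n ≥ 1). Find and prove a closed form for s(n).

Claim: s(n) = 2·(-2)^n − 2.

Base case: s(1) = -6, and 2·(-2)^1 − 2 = -4 − 2 = -6.
Assume s(m) = 2·(-2)^m − 2 for some m ≥ 1.
Then s(m+1) = -2s(m) − 6 = -2·(2·(-2)^m − 2) − 6 = -4·(-2)^m + 4 − 6 = 2·(-2)^{m+1} − 2.
This completes the inductive step, so s(n) = 2·(-2)^n − 2 for all n ≥ 1.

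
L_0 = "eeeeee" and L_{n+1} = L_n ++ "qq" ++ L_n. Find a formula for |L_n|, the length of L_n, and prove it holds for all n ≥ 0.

Claim: |L_n| = 2^{n+3} − 2.

Base case: |L_0| = 6, and 2^{0+3} − 2 = 6.
Assume |L_j| = 2^{j+3} − 2.
Then |L_{j+1}| = |L_j| + 2 + |L_j| = 2|L_j| + 2 = 2(2^{j+3} − 2) + 2 = 2^{j+1+3} − 4 + 2 = 2^{j+1+3} − 2.
This completes the inductive step, so |L_n| = 2^{n+3} − 2 for all n ≥ 0.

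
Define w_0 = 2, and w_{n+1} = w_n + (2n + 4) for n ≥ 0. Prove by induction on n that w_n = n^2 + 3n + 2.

Base case: w_0 = 2, and 0^2 + 3·0 + 2 = 2.
Assume w_k = k^2 + 3k + 2.
Then w_{k+1} = w_k + (2k + 4) = (k^2 + 3k + 2) + (2k + 4) = k^2 + 5k + 6,
and (k+1)^2 + 3·(k+1) + 2 = k^2 + 5k + 6.
By induction, w_n = n^2 + 3n + 2 for all n ≥ 0.

w_n = n^2 + 3n + 2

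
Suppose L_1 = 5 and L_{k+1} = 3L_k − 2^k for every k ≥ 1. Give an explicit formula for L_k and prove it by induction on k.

Claim: L_k = 3^k + 2^k.

Base case: L_1 = 5, and 3^1 + 2^1 = 3 + 2 = 5.
Assume L_j = 3^j + 2^j for some j ≥ 1.
Then L_{j+1} = 3L_j − 2^j = 3·(3^j + 2^j) − 2^j = 3^{j+1} + 3·2^j − 2^j = 3^{j+1} + 2·2^j = 3^{j+1} + 2^{j+1}.
Hence L_k = 3^k + 2^k for every k ≥ 1, by induction.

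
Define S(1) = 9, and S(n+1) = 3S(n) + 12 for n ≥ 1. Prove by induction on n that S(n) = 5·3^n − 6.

Base case: S(1) = 9, and 5·3^1 − 6 = 15 − 6 = 9.
Assume S(r) = 5·3^r − 6 for some r ≥ 1.
Then S(r+1) = 3S(r) + 12 = 3·(5·3^r − 6) + 12 = 15·3^r − 18 + 12 = 5·3^{r+1} − 6.
This completes the inductive step, so S(n) = 5·3^n − 6 for all n ≥ 1.

S(n) = 5·3^n − 6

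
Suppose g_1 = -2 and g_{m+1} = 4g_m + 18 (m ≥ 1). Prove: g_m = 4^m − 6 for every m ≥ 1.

Base case: g_1 = -2, and 4^1 − 6 = 4 − 6 = -2.
Assume g_k = 4^k − 6 for some k ≥ 1.
Then g_{k+1} = 4g_k + 18 = 4·(4^k − 6) + 18 = 4^{k+1} − 24 + 18 = 4^{k+1} − 6.
So the formula holds for k+1, and by induction g_m = 4^m − 6 for all m ≥ 1.

g_m = 4^m − 6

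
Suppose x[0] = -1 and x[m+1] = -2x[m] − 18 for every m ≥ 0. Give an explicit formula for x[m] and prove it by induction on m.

Claim: x[m] = 5·(-2)^m − 6.

Base case: x[0] = -1, and 5·(-2)^0 − 6 = 5 − 6 = -1.
Assume x[r] = 5·(-2)^r − 6 for some r ≥ 0.
Then x[r+1] = -2x[r] − 18 = -2·(5·(-2)^r − 6) − 18 = -10·(-2)^r + 12 − 18 = 5·(-2)^{r+1} − 6.
So the formula holds for r+1, and by induction x[m] = 5·(-2)^m − 6 for all m ≥ 0.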